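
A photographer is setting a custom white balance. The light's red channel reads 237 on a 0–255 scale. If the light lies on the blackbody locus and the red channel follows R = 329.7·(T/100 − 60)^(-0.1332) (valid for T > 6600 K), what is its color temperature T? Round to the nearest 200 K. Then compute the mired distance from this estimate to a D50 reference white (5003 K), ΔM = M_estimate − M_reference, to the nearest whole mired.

-61 mireds

(t − 60)^(-0.1332) = 237/329.7 = 0.71884.
t − 60 = 0.71884^(1/-0.1332) = 0.71884^(-7.508) = 11.922, so t = 71.922.
T = 100·t = 7192 K → 7200 K to the nearest 200 K.
M_estimate = 10⁶/7200 = 138.89; M_reference = 10⁶/5003 = 199.88.
ΔM = 138.89 − 199.88 = -60.99 → -61 mireds.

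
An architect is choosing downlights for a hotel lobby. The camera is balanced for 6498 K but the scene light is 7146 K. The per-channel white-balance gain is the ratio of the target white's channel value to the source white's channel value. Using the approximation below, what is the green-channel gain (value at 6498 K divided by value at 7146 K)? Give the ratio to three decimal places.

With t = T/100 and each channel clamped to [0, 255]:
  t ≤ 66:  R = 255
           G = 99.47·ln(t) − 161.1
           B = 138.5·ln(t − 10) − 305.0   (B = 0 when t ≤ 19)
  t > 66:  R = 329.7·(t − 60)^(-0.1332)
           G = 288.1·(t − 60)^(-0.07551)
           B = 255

At 7146 K (t = 71.46):
  G = 288.1·(71.46 − 60)^(-0.07551) = 288.1·11.46^(-0.07551) = 288.1·0.83180 = 239.643.
At 6498 K (t = 64.98):
  G = 99.47·ln 64.98 − 161.1 = 99.47·4.1741 − 161.1 = 254.096.
Gain = 254.096 / 239.643 = 1.0603 → 1.060.

1.060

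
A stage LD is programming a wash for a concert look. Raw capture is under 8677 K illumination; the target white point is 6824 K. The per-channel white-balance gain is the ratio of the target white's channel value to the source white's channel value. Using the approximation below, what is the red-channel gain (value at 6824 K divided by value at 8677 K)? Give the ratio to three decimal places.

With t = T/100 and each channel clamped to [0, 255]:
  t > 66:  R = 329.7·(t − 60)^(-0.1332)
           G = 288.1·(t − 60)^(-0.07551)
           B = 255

At 8677 K (t = 86.77):
  R = 329.7·(86.77 − 60)^(-0.1332) = 329.7·26.77^(-0.1332) = 329.7·0.64541 = 212.792.
At 6824 K (t = 68.24):
  R = 329.7·(68.24 − 60)^(-0.1332) = 329.7·8.24^(-0.1332) = 329.7·0.75509 = 248.953.
Gain = 248.953 / 212.792 = 1.1699 → 1.170.

1.170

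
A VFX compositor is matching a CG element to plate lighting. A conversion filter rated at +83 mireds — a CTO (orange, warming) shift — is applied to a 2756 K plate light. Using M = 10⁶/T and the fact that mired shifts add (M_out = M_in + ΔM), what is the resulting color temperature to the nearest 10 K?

M_in = 10⁶/2756 = 362.84 mireds.
M_out = 362.84 + (+83) = 445.84 mireds.
T_out = 10⁶/445.84 = 2242.9 K → 2240 K.

2240 K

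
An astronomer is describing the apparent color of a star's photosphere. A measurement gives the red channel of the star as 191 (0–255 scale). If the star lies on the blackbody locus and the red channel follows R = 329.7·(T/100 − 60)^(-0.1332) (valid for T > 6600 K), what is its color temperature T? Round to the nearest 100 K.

12000 K

(t − 60)^(-0.1332) = 191/329.7 = 0.57931.
t − 60 = 0.57931^(1/-0.1332) = 0.57931^(-7.508) = 60.245, so t = 120.245.
T = 100·t = 12025 K → 12000 K to the nearest 100 K.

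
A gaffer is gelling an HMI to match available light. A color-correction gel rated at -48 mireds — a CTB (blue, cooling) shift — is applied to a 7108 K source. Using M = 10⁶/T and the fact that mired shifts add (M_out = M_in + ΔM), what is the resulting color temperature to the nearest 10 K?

M_in = 10⁶/7108 = 140.69 mireds.
M_out = 140.69 + (-48) = 92.69 mireds.
T_out = 10⁶/92.69 = 10789.1 K → 10790 K.

10790 K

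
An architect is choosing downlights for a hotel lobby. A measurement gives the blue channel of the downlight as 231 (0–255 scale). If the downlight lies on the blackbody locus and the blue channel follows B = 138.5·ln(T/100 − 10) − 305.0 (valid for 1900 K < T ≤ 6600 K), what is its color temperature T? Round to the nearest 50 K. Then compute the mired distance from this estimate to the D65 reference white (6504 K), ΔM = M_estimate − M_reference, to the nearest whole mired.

ln(t − 10) = (231 + 305.0) / 138.5 = 3.8700.
t − 10 = e^3.8700 = 47.944, so t = 57.944.
T = 100·t = 5794 K → 5800 K to the nearest 50 K.
M_estimate = 10⁶/5800 = 172.41; M_reference = 10⁶/6504 = 153.75.
ΔM = 172.41 − 153.75 = 18.66 → +19 mireds.

+19 mireds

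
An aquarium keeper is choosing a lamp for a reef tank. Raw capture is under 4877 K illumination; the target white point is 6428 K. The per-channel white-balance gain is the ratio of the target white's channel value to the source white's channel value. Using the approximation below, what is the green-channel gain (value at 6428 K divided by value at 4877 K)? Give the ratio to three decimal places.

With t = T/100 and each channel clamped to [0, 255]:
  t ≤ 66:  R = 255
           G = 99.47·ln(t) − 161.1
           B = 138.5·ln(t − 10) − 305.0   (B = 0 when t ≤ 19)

At 4877 K (t = 48.77):
  G = 99.47·ln 48.77 − 161.1 = 99.47·3.8871 − 161.1 = 225.551.
At 6428 K (t = 64.28):
  G = 99.47·ln 64.28 − 161.1 = 99.47·4.1632 − 161.1 = 253.018.
Gain = 253.018 / 225.551 = 1.1218 → 1.122.

1.122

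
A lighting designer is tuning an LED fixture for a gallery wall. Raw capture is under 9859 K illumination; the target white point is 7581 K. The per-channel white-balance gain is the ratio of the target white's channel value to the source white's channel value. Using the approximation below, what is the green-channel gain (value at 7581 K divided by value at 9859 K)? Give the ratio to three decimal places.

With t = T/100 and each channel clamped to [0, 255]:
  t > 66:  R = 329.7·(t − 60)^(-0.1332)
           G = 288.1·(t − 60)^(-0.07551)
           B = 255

1.070

At 9859 K (t = 98.59):
  G = 288.1·(98.59 − 60)^(-0.07551) = 288.1·38.59^(-0.07551) = 288.1·0.75894 = 218.650.
At 7581 K (t = 75.81):
  G = 288.1·(75.81 − 60)^(-0.07551) = 288.1·15.81^(-0.07551) = 288.1·0.81184 = 233.890.
Gain = 233.890 / 218.650 = 1.0697 → 1.070.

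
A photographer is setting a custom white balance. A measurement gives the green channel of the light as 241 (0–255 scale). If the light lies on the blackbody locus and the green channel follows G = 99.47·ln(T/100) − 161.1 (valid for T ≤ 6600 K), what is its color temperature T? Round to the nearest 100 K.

ln t = (241 + 161.1) / 99.47 = 4.0424.
t = e^4.0424 = 56.964.
T = 100·t = 5696 K → 5700 K to the nearest 100 K.

5700 K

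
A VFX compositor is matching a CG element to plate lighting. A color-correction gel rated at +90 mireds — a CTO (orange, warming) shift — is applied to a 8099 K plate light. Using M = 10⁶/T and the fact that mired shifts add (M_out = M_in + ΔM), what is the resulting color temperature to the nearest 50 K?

4700 K

M_in = 10⁶/8099 = 123.47 mireds.
M_out = 123.47 + (+90) = 213.47 mireds.
T_out = 10⁶/213.47 = 4684.5 K → 4700 K.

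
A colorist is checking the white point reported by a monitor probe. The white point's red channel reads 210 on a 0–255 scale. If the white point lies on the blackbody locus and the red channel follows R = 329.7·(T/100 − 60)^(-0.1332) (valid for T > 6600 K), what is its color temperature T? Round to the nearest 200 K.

(t − 60)^(-0.1332) = 210/329.7 = 0.63694.
t − 60 = 0.63694^(1/-0.1332) = 0.63694^(-7.508) = 29.561, so t = 89.561.
T = 100·t = 8956 K → 9000 K to the nearest 200 K.

9000 K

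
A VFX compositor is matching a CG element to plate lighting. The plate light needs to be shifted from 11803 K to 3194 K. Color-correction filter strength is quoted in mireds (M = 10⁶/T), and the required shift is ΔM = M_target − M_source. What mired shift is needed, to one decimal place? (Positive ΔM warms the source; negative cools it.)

M_source = 10⁶/11803 = 84.724; M_target = 10⁶/3194 = 313.087.
ΔM = 313.087 − 84.724 = 228.363 → +228.4 mireds, a warming shift.

+228.4 mireds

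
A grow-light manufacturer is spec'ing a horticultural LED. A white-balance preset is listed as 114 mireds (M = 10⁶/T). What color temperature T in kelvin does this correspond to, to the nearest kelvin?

T = 10⁶ / 114 = 8771.93 K → 8772 K.

8772 K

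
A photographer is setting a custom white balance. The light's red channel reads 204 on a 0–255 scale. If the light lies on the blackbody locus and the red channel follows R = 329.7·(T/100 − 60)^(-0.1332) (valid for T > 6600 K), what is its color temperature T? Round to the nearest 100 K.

9700 K

(t − 60)^(-0.1332) = 204/329.7 = 0.61874.
t − 60 = 0.61874^(1/-0.1332) = 0.61874^(-7.508) = 36.748, so t = 96.748.
T = 100·t = 9675 K → 9700 K to the nearest 100 K.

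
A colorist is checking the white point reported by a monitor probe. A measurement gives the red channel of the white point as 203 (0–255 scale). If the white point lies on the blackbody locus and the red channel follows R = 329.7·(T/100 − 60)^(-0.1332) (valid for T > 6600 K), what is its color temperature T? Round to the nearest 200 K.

(t − 60)^(-0.1332) = 203/329.7 = 0.61571.
t − 60 = 0.61571^(1/-0.1332) = 0.61571^(-7.508) = 38.129, so t = 98.129.
T = 100·t = 9813 K → 9800 K to the nearest 200 K.

9800 K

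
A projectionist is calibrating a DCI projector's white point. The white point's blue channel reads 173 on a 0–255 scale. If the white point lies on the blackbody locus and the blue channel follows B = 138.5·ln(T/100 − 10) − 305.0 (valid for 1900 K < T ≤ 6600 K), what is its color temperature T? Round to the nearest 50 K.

4150 K

ln(t − 10) = (173 + 305.0) / 138.5 = 3.4513.
t − 10 = e^3.4513 = 31.540, so t = 41.540.
T = 100·t = 4154 K → 4150 K to the nearest 50 K.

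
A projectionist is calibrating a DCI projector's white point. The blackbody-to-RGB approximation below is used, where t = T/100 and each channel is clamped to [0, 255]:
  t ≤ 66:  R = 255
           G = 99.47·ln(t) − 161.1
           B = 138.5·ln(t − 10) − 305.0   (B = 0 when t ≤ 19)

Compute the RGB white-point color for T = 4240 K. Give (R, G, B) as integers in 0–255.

(255, 212, 177)

t = 4240/100 = 42.4; the t ≤ 66 branch applies.
R = 255 by definition for t ≤ 66.
G = 99.47·ln 42.4 − 161.1 = 99.47·3.7471 − 161.1 = 211.629.
B = 138.5·ln(42.4 − 10) − 305.0 = 138.5·ln 32.4 − 305.0 = 138.5·3.4782 − 305.0 = 176.725.
Rounded: (255, 212, 177).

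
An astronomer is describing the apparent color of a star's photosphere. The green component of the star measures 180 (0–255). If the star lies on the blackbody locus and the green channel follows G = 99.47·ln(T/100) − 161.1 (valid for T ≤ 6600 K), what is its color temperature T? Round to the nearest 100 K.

3100 K

ln t = (180 + 161.1) / 99.47 = 3.4292.
t = e^3.4292 = 30.851.
T = 100·t = 3085 K → 3100 K to the nearest 100 K.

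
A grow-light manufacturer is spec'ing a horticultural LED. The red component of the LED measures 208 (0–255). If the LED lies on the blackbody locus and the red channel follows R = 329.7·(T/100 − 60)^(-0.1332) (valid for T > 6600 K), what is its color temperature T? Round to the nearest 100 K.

9200 K

(t − 60)^(-0.1332) = 208/329.7 = 0.63088.
t − 60 = 0.63088^(1/-0.1332) = 0.63088^(-7.508) = 31.763, so t = 91.763.
T = 100·t = 9176 K → 9200 K to the nearest 100 K.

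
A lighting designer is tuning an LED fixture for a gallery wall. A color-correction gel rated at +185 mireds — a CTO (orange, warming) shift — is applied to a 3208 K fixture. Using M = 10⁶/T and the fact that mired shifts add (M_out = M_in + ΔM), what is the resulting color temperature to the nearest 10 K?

M_in = 10⁶/3208 = 311.72 mireds.
M_out = 311.72 + (+185) = 496.72 mireds.
T_out = 10⁶/496.72 = 2013.2 K → 2010 K.

2010 K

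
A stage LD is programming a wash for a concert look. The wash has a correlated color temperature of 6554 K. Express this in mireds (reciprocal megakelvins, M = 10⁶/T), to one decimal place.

M = 10⁶ / 6554 = 152.579 → 152.6 mireds.

152.6 mireds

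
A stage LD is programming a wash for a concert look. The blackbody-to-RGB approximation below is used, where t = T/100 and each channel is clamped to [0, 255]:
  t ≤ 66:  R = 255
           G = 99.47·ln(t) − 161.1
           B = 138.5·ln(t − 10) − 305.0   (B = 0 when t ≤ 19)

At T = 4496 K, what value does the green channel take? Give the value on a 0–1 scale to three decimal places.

t = 4496/100 = 44.96; the t ≤ 66 branch applies.
G = 99.47·ln 44.96 − 161.1 = 99.47·3.8058 − 161.1 = 217.460.
On a 0–1 scale: 217.460/255 = 0.8528 → 0.853.

0.853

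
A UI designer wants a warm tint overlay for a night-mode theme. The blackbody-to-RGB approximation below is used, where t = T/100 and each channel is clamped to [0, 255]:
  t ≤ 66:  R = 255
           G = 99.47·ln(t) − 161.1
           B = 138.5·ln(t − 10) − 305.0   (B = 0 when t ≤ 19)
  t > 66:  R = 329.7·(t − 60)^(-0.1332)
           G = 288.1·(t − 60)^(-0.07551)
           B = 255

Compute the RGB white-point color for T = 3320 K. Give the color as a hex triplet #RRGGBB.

#FFBB82

t = 3320/100 = 33.2; the t ≤ 66 branch applies.
R = 255 by definition for t ≤ 66.
G = 99.47·ln 33.2 − 161.1 = 99.47·3.5025 − 161.1 = 187.299.
B = 138.5·ln(33.2 − 10) − 305.0 = 138.5·ln 23.2 − 305.0 = 138.5·3.1442 − 305.0 = 130.465.
Rounded: (255, 187, 130).
In hex: #FFBB82.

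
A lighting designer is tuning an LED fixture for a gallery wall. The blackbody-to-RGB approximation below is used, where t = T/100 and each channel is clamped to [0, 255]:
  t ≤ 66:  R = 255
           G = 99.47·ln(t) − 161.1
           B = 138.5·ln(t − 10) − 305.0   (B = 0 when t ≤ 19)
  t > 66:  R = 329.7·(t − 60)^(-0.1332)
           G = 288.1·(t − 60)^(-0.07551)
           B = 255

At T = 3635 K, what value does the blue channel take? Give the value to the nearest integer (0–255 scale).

148

t = 3635/100 = 36.35; the t ≤ 66 branch applies.
B = 138.5·ln(36.35 − 10) − 305.0 = 138.5·ln 26.35 − 305.0 = 138.5·3.2715 − 305.0 = 148.098.
Rounded: 148.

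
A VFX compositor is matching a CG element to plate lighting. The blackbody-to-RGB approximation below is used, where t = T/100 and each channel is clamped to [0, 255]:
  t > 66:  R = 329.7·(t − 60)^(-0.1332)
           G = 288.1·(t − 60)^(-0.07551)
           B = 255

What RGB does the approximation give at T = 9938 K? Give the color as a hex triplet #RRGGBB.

t = 9938/100 = 99.38; the t > 66 branch applies.
R = 329.7·(99.38 − 60)^(-0.1332) = 329.7·39.38^(-0.1332) = 329.7·0.61307 = 202.129.
G = 288.1·(99.38 − 60)^(-0.07551) = 288.1·39.38^(-0.07551) = 288.1·0.75778 = 218.315.
B = 255 by definition for t > 66.
Rounded: (202, 218, 255).
In hex: #CADAFF.

#CADAFF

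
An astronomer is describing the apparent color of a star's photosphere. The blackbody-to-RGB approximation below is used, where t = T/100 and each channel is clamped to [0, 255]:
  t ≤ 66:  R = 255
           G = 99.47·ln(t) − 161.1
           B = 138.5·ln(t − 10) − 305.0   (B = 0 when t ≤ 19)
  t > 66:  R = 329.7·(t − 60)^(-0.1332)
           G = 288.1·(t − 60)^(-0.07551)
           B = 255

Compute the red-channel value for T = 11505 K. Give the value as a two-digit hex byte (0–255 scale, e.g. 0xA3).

0xC1

t = 11505/100 = 115.05; the t > 66 branch applies.
R = 329.7·(115.05 − 60)^(-0.1332) = 329.7·55.05^(-0.1332) = 329.7·0.58632 = 193.308.
Rounded: 193; in hex, 0xC1.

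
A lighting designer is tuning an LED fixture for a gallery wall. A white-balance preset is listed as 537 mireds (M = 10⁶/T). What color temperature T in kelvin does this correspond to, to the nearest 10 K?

T = 10⁶ / 537 = 1862.20 K → 1860 K.

1860 K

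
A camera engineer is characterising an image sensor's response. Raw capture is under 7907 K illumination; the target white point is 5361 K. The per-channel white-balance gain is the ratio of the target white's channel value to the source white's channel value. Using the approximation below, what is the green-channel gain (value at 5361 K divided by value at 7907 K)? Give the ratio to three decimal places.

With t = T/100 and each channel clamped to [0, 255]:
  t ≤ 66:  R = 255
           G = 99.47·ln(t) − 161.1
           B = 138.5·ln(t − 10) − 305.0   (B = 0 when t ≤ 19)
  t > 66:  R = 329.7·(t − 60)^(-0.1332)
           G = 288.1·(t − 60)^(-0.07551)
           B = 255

At 7907 K (t = 79.07):
  G = 288.1·(79.07 − 60)^(-0.07551) = 288.1·19.07^(-0.07551) = 288.1·0.80043 = 230.602.
At 5361 K (t = 53.61):
  G = 99.47·ln 53.61 − 161.1 = 99.47·3.9817 − 161.1 = 234.963.
Gain = 234.963 / 230.602 = 1.0189 → 1.019.

1.019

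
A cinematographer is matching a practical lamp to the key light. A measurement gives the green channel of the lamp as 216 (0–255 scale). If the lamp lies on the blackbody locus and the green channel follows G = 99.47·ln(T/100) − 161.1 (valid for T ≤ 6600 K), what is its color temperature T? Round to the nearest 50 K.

ln t = (216 + 161.1) / 99.47 = 3.7911.
t = e^3.7911 = 44.305.
T = 100·t = 4430 K → 4450 K to the nearest 50 K.

4450 K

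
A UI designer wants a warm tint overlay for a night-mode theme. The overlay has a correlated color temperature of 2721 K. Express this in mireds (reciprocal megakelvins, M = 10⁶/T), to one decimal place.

M = 10⁶ / 2721 = 367.512 → 367.5 mireds.

367.5 mireds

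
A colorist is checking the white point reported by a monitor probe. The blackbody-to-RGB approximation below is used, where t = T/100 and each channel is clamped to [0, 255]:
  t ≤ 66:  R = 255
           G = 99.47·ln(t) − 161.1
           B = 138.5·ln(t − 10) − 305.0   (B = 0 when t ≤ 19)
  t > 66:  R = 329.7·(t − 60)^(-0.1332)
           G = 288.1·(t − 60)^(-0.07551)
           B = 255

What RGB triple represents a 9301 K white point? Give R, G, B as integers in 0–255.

t = 9301/100 = 93.01; the t > 66 branch applies.
R = 329.7·(93.01 − 60)^(-0.1332) = 329.7·33.01^(-0.1332) = 329.7·0.62765 = 206.936.
G = 288.1·(93.01 − 60)^(-0.07551) = 288.1·33.01^(-0.07551) = 288.1·0.76794 = 221.243.
B = 255 by definition for t > 66.
Rounded: (207, 221, 255).

R=207, G=221, B=255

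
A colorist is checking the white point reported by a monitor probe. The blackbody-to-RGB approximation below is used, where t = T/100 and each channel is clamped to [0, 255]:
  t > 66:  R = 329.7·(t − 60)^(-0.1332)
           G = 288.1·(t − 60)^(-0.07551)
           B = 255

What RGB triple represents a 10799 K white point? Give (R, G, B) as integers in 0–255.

(197, 215, 255)

t = 10799/100 = 107.99; the t > 66 branch applies.
R = 329.7·(107.99 − 60)^(-0.1332) = 329.7·47.99^(-0.1332) = 329.7·0.59713 = 196.875.
G = 288.1·(107.99 − 60)^(-0.07551) = 288.1·47.99^(-0.07551) = 288.1·0.74655 = 215.080.
B = 255 by definition for t > 66.
Rounded: (197, 215, 255).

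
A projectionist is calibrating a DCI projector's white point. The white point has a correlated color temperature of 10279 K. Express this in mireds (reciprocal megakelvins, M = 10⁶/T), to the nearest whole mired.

97 mireds

M = 10⁶ / 10279 = 97.286 → 97 mireds.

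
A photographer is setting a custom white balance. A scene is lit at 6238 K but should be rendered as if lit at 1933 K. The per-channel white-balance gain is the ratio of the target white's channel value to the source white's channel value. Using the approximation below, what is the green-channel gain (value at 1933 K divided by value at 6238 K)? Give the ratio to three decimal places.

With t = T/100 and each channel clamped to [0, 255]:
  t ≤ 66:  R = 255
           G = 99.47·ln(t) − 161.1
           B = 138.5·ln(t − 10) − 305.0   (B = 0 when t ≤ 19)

At 6238 K (t = 62.38):
  G = 99.47·ln 62.38 − 161.1 = 99.47·4.1332 − 161.1 = 250.034.
At 1933 K (t = 19.33):
  G = 99.47·ln 19.33 − 161.1 = 99.47·2.9617 − 161.1 = 133.496.
Gain = 133.496 / 250.034 = 0.5339 → 0.534.

0.534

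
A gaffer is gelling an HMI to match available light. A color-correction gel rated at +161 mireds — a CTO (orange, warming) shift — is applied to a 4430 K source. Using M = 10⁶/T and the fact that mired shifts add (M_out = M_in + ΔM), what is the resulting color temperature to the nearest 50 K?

2600 K

M_in = 10⁶/4430 = 225.73 mireds.
M_out = 225.73 + (+161) = 386.73 mireds.
T_out = 10⁶/386.73 = 2585.8 K → 2600 K.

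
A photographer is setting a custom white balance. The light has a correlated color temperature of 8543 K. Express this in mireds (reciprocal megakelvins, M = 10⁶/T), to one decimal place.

117.1 mireds

M = 10⁶ / 8543 = 117.055 → 117.1 mireds.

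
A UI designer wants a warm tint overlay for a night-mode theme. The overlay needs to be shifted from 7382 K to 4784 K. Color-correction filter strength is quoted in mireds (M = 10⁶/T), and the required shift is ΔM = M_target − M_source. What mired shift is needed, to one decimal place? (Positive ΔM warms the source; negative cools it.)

+73.6 mireds

M_source = 10⁶/7382 = 135.465; M_target = 10⁶/4784 = 209.030.
ΔM = 209.030 − 135.465 = 73.565 → +73.6 mireds, a warming shift.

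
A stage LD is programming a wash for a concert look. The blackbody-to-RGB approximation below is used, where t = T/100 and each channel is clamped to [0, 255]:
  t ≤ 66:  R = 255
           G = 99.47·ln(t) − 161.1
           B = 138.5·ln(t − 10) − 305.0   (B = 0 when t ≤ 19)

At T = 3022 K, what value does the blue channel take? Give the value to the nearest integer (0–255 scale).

111

t = 3022/100 = 30.22; the t ≤ 66 branch applies.
B = 138.5·ln(30.22 − 10) − 305.0 = 138.5·ln 20.22 − 305.0 = 138.5·3.0067 − 305.0 = 111.424.
Rounded: 111.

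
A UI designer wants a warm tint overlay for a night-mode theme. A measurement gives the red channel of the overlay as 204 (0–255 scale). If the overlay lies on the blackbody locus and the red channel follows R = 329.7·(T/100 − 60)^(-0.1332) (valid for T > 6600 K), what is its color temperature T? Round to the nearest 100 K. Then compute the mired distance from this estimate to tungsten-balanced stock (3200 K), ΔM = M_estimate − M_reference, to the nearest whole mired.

(t − 60)^(-0.1332) = 204/329.7 = 0.61874.
t − 60 = 0.61874^(1/-0.1332) = 0.61874^(-7.508) = 36.748, so t = 96.748.
T = 100·t = 9675 K → 9700 K to the nearest 100 K.
M_estimate = 10⁶/9700 = 103.09; M_reference = 10⁶/3200 = 312.50.
ΔM = 103.09 − 312.50 = -209.41 → -209 mireds.

-209 mireds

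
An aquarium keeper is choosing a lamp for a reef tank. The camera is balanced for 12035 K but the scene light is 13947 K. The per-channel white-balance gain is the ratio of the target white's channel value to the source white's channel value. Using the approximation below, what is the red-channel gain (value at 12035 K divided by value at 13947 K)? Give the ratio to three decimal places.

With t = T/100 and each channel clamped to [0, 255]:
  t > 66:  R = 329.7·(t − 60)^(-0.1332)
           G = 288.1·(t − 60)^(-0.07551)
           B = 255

1.037

At 13947 K (t = 139.47):
  R = 329.7·(139.47 − 60)^(-0.1332) = 329.7·79.47^(-0.1332) = 329.7·0.55833 = 184.082.
At 12035 K (t = 120.35):
  R = 329.7·(120.35 − 60)^(-0.1332) = 329.7·60.35^(-0.1332) = 329.7·0.57918 = 190.956.
Gain = 190.956 / 184.082 = 1.0373 → 1.037.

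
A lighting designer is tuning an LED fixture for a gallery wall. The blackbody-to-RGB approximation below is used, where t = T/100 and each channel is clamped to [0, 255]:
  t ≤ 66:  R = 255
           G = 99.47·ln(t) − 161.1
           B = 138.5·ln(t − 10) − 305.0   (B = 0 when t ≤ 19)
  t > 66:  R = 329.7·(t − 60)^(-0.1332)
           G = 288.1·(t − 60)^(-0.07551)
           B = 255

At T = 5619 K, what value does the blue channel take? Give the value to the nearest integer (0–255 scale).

226

t = 5619/100 = 56.19; the t ≤ 66 branch applies.
B = 138.5·ln(56.19 − 10) − 305.0 = 138.5·ln 46.19 − 305.0 = 138.5·3.8328 − 305.0 = 225.838.
Rounded: 226.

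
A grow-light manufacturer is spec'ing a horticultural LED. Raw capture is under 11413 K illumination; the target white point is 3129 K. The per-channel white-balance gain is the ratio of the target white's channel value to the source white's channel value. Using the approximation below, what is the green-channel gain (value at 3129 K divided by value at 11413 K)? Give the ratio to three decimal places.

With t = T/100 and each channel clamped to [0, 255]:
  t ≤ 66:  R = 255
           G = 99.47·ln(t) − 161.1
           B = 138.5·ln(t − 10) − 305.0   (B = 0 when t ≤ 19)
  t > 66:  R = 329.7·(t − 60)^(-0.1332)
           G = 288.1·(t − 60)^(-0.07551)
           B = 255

0.851

At 11413 K (t = 114.13):
  G = 288.1·(114.13 − 60)^(-0.07551) = 288.1·54.13^(-0.07551) = 288.1·0.73979 = 213.133.
At 3129 K (t = 31.29):
  G = 99.47·ln 31.29 − 161.1 = 99.47·3.4433 − 161.1 = 181.405.
Gain = 181.405 / 213.133 = 0.8511 → 0.851.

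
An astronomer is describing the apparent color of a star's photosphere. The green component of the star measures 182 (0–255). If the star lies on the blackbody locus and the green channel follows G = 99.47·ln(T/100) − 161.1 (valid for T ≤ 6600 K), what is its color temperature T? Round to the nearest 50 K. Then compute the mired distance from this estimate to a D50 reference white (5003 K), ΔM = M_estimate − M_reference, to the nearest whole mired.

+118 mireds

ln t = (182 + 161.1) / 99.47 = 3.4493.
t = e^3.4493 = 31.478.
T = 100·t = 3148 K → 3150 K to the nearest 50 K.
M_estimate = 10⁶/3150 = 317.46; M_reference = 10⁶/5003 = 199.88.
ΔM = 317.46 − 199.88 = 117.58 → +118 mireds.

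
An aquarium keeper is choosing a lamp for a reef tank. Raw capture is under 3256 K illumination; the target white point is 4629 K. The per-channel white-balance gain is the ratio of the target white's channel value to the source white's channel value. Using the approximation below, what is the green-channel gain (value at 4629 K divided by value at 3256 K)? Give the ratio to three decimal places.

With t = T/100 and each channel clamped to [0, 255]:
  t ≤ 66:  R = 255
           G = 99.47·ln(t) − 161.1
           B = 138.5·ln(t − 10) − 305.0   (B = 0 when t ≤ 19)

1.189

At 3256 K (t = 32.56):
  G = 99.47·ln 32.56 − 161.1 = 99.47·3.4831 − 161.1 = 185.362.
At 4629 K (t = 46.29):
  G = 99.47·ln 46.29 − 161.1 = 99.47·3.8349 − 161.1 = 220.360.
Gain = 220.360 / 185.362 = 1.1888 → 1.189.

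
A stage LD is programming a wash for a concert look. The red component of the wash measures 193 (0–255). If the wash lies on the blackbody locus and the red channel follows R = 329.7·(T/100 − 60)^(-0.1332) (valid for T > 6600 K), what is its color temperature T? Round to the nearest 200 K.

(t − 60)^(-0.1332) = 193/329.7 = 0.58538.
t − 60 = 0.58538^(1/-0.1332) = 0.58538^(-7.508) = 55.713, so t = 115.713.
T = 100·t = 11571 K → 11600 K to the nearest 200 K.

11600 K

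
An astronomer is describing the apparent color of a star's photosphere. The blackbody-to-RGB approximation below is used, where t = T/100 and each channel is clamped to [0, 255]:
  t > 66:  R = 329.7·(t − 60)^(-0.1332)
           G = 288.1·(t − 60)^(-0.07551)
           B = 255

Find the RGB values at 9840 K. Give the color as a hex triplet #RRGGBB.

#CBDBFF

t = 9840/100 = 98.4; the t > 66 branch applies.
R = 329.7·(98.4 − 60)^(-0.1332) = 329.7·38.4^(-0.1332) = 329.7·0.61513 = 202.808.
G = 288.1·(98.4 − 60)^(-0.07551) = 288.1·38.4^(-0.07551) = 288.1·0.75922 = 218.731.
B = 255 by definition for t > 66.
Rounded: (203, 219, 255).
In hex: #CBDBFF.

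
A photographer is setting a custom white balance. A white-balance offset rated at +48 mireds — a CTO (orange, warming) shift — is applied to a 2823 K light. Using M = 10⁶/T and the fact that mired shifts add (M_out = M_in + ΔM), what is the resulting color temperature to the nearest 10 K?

M_in = 10⁶/2823 = 354.23 mireds.
M_out = 354.23 + (+48) = 402.23 mireds.
T_out = 10⁶/402.23 = 2486.1 K → 2490 K.

2490 K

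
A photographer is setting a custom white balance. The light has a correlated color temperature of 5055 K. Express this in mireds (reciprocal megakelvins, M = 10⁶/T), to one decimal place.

197.8 mireds

M = 10⁶ / 5055 = 197.824 → 197.8 mireds.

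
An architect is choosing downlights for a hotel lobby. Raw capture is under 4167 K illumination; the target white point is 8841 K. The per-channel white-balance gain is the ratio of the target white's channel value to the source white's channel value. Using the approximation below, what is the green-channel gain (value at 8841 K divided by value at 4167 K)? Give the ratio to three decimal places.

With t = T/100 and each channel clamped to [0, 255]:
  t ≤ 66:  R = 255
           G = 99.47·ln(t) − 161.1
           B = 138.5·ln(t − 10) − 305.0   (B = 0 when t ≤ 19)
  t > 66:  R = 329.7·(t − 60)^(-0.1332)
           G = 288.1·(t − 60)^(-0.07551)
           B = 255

1.066

At 4167 K (t = 41.67):
  G = 99.47·ln 41.67 − 161.1 = 99.47·3.7298 − 161.1 = 209.901.
At 8841 K (t = 88.41):
  G = 288.1·(88.41 − 60)^(-0.07551) = 288.1·28.41^(-0.07551) = 288.1·0.77669 = 223.765.
Gain = 223.765 / 209.901 = 1.0660 → 1.066.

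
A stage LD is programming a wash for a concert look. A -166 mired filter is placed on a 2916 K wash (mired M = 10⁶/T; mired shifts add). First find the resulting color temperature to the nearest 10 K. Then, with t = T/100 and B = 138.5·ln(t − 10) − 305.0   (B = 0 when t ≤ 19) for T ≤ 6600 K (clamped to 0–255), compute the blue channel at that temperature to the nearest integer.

227

M_in = 10⁶/2916 = 342.94; M_out = 342.94 + (-166) = 176.94.
T_out = 10⁶/176.94 = 5651.8 K → 5650 K; t = 56.5.
B = 138.5·ln(56.5 − 10) − 305.0 = 138.5·ln 46.5 − 305.0 = 138.5·3.8395 − 305.0 = 226.764.
Rounded: 227.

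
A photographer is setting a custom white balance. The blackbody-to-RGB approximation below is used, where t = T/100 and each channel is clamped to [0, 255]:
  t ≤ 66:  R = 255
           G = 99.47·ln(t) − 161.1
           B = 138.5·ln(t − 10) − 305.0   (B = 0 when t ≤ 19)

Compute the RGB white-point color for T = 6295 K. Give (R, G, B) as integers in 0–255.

t = 6295/100 = 62.95; the t ≤ 66 branch applies.
R = 255 by definition for t ≤ 66.
G = 99.47·ln 62.95 − 161.1 = 99.47·4.1423 − 161.1 = 250.939.
B = 138.5·ln(62.95 − 10) − 305.0 = 138.5·ln 52.95 − 305.0 = 138.5·3.9693 − 305.0 = 244.755.
Rounded: (255, 251, 245).

(255, 251, 245)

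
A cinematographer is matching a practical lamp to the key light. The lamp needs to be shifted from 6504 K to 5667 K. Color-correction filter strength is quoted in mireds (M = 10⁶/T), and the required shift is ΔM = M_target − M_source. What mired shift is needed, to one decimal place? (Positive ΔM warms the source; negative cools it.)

+22.7 mireds

M_source = 10⁶/6504 = 153.752; M_target = 10⁶/5667 = 176.460.
ΔM = 176.460 − 153.752 = 22.709 → +22.7 mireds, a warming shift.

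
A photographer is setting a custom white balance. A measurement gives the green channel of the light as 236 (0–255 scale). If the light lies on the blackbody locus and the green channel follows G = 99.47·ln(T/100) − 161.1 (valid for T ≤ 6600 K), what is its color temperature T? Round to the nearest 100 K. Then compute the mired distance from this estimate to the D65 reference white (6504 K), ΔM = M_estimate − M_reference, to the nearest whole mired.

ln t = (236 + 161.1) / 99.47 = 3.9922.
t = e^3.9922 = 54.172.
T = 100·t = 5417 K → 5400 K to the nearest 100 K.
M_estimate = 10⁶/5400 = 185.19; M_reference = 10⁶/6504 = 153.75.
ΔM = 185.19 − 153.75 = 31.43 → +31 mireds.

+31 mireds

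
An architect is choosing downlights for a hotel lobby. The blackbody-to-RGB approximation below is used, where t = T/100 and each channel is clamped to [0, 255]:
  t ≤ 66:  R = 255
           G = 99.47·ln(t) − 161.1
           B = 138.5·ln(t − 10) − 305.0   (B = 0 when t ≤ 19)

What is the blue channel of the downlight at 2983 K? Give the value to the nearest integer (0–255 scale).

109

t = 2983/100 = 29.83; the t ≤ 66 branch applies.
B = 138.5·ln(29.83 − 10) − 305.0 = 138.5·ln 19.83 − 305.0 = 138.5·2.9872 − 305.0 = 108.727.
Rounded: 109.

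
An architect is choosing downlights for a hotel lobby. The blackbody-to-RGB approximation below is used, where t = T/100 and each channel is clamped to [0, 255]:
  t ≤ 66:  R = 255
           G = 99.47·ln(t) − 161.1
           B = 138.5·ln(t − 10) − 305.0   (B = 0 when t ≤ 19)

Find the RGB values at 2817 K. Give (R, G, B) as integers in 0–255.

(255, 171, 97)

t = 2817/100 = 28.17; the t ≤ 66 branch applies.
R = 255 by definition for t ≤ 66.
G = 99.47·ln 28.17 − 161.1 = 99.47·3.3383 − 161.1 = 170.956.
B = 138.5·ln(28.17 − 10) − 305.0 = 138.5·ln 18.17 − 305.0 = 138.5·2.8998 − 305.0 = 96.618.
Rounded: (255, 171, 97).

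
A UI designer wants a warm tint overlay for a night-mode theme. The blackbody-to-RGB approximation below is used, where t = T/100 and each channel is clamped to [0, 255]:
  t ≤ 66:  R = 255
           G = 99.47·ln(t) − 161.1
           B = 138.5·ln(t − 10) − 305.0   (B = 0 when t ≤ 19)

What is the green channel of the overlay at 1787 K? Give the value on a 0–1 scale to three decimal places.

0.493

t = 1787/100 = 17.87; the t ≤ 66 branch applies.
G = 99.47·ln 17.87 − 161.1 = 99.47·2.8831 − 161.1 = 125.684.
On a 0–1 scale: 125.684/255 = 0.4929 → 0.493.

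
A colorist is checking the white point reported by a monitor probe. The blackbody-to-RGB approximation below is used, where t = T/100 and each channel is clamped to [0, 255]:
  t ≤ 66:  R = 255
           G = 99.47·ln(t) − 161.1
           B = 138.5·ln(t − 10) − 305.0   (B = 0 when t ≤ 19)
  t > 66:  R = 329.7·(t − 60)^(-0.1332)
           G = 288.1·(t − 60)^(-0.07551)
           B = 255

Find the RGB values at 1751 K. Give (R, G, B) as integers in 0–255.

t = 1751/100 = 17.51; the t ≤ 66 branch applies.
R = 255 by definition for t ≤ 66.
G = 99.47·ln 17.51 − 161.1 = 99.47·2.8628 − 161.1 = 123.660.
t = 17.51 ≤ 19, so B = 0.
Rounded: (255, 124, 0).

(255, 124, 0)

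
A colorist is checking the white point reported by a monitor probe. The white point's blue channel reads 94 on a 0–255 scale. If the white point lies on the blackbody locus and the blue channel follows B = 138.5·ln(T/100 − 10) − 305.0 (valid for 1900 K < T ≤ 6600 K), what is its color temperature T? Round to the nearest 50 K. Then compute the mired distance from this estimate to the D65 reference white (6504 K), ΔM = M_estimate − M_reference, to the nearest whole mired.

ln(t − 10) = (94 + 305.0) / 138.5 = 2.8809.
t − 10 = e^2.8809 = 17.830, so t = 27.830.
T = 100·t = 2783 K → 2800 K to the nearest 50 K.
M_estimate = 10⁶/2800 = 357.14; M_reference = 10⁶/6504 = 153.75.
ΔM = 357.14 − 153.75 = 203.39 → +203 mireds.

+203 mireds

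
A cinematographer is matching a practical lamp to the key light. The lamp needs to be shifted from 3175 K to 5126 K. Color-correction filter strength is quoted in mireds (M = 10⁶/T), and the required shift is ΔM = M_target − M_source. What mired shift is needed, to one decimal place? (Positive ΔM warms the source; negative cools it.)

-119.9 mireds

M_source = 10⁶/3175 = 314.961; M_target = 10⁶/5126 = 195.084.
ΔM = 195.084 − 314.961 = -119.877 → -119.9 mireds, a cooling shift.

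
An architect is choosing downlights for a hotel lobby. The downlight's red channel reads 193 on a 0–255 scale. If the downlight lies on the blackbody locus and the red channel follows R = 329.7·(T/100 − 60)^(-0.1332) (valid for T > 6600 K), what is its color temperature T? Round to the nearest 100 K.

(t − 60)^(-0.1332) = 193/329.7 = 0.58538.
t − 60 = 0.58538^(1/-0.1332) = 0.58538^(-7.508) = 55.713, so t = 115.713.
T = 100·t = 11571 K → 11600 K to the nearest 100 K.

11600 K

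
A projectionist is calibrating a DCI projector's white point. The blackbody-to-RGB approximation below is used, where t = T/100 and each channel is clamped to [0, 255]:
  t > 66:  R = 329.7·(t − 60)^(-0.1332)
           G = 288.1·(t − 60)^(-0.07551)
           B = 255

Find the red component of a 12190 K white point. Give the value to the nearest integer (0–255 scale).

190

t = 12190/100 = 121.9; the t > 66 branch applies.
R = 329.7·(121.9 − 60)^(-0.1332) = 329.7·61.9^(-0.1332) = 329.7·0.57723 = 190.312.
Rounded: 190.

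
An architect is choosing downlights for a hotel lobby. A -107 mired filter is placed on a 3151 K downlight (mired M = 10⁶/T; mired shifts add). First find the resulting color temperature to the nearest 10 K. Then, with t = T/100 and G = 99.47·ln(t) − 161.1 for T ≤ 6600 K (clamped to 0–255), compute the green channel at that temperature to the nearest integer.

M_in = 10⁶/3151 = 317.36; M_out = 317.36 + (-107) = 210.36.
T_out = 10⁶/210.36 = 4753.8 K → 4750 K; t = 47.5.
G = 99.47·ln 47.5 − 161.1 = 99.47·3.8607 − 161.1 = 222.927.
Rounded: 223.

223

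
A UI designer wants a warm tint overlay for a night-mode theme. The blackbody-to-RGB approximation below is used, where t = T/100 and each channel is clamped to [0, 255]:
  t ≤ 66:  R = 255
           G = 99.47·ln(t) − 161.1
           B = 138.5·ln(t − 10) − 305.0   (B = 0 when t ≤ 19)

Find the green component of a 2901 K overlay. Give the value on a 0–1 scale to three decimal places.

0.682

t = 2901/100 = 29.01; the t ≤ 66 branch applies.
G = 99.47·ln 29.01 − 161.1 = 99.47·3.3676 − 161.1 = 173.879.
On a 0–1 scale: 173.879/255 = 0.6819 → 0.682.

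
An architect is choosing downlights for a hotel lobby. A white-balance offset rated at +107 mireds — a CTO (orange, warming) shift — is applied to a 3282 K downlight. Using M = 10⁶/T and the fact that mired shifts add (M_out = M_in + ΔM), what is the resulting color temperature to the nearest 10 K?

2430 K

M_in = 10⁶/3282 = 304.69 mireds.
M_out = 304.69 + (+107) = 411.69 mireds.
T_out = 10⁶/411.69 = 2429.0 K → 2430 K.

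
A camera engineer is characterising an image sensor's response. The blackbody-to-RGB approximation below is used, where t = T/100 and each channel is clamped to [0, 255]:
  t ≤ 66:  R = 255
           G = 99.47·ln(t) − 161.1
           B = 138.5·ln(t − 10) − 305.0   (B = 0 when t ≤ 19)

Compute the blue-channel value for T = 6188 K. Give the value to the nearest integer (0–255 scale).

242

t = 6188/100 = 61.88; the t ≤ 66 branch applies.
B = 138.5·ln(61.88 − 10) − 305.0 = 138.5·ln 51.88 − 305.0 = 138.5·3.9489 − 305.0 = 241.927.
Rounded: 242.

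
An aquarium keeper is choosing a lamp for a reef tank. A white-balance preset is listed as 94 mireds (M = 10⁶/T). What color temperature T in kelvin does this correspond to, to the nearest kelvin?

10638 K

T = 10⁶ / 94 = 10638.30 K → 10638 K.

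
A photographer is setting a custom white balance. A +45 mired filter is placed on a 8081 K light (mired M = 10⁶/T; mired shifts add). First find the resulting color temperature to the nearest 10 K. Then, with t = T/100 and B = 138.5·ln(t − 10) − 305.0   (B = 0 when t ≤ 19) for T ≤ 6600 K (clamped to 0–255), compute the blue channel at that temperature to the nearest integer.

M_in = 10⁶/8081 = 123.75; M_out = 123.75 + (+45) = 168.75.
T_out = 10⁶/168.75 = 5926.0 K → 5930 K; t = 59.3.
B = 138.5·ln(59.3 − 10) − 305.0 = 138.5·ln 49.3 − 305.0 = 138.5·3.8979 − 305.0 = 234.862.
Rounded: 235.

235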